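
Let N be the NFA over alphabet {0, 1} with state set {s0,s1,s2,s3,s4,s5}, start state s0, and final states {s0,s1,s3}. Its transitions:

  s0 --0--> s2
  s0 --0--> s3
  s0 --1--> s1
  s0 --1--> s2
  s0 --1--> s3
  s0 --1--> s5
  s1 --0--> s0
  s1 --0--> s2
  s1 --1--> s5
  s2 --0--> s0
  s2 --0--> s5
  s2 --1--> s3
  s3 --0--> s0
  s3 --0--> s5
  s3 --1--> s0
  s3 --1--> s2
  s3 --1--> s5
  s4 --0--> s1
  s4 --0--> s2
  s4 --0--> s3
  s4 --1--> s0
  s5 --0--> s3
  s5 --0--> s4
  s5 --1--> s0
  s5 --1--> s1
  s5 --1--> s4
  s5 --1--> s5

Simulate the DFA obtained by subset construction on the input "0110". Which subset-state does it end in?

Start: {s0}.
δ(s0,0) = {s2,s3}.
Union: {s2,s3}.
After 0: {s2,s3}.
δ(s2,1) = {s3}; δ(s3,1) = {s0,s2,s5}.
Union: {s0,s2,s3,s5}.
After 1: {s0,s2,s3,s5}.
δ(s0,1) = {s1,s2,s3,s5}; δ(s2,1) = {s3}; δ(s3,1) = {s0,s2,s5}; δ(s5,1) = {s0,s1,s4,s5}.
Union: {s0,s1,s2,s3,s4,s5}.
After 1: {s0,s1,s2,s3,s4,s5}.
δ(s0,0) = {s2,s3}; δ(s1,0) = {s0,s2}; δ(s2,0) = {s0,s5}; δ(s3,0) = {s0,s5}; δ(s4,0) = {s1,s2,s3}; δ(s5,0) = {s3,s4}.
Union: {s0,s1,s2,s3,s4,s5}.
After 0: {s0,s1,s2,s3,s4,s5}.

{s0,s1,s2,s3,s4,s5}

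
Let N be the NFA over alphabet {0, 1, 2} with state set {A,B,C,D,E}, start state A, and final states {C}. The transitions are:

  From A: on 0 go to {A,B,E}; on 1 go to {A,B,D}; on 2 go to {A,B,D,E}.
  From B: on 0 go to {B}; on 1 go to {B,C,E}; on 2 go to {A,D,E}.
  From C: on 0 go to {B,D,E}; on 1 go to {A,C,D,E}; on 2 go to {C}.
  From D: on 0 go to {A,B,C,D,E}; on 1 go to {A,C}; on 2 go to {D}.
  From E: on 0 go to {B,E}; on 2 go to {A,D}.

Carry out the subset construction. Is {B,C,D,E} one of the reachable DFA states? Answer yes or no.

Start state of the DFA: {A}.
{A} --0--> {A,B,E}  [new]
{A} --1--> {A,B,D}  [new]
{A} --2--> {A,B,D,E}  [new]
{A,B,E} --0--> {A,B,E}  [seen]
{A,B,E} --1--> {A,B,C,D,E}  [new]
{A,B,E} --2--> {A,B,D,E}  [seen]
{A,B,D} --0--> {A,B,C,D,E}  [seen]
{A,B,D} --1--> {A,B,C,D,E}  [seen]
{A,B,D} --2--> {A,B,D,E}  [seen]
{A,B,D,E} --0--> {A,B,C,D,E}  [seen]
{A,B,D,E} --1--> {A,B,C,D,E}  [seen]
{A,B,D,E} --2--> {A,B,D,E}  [seen]
{A,B,C,D,E} --0--> {A,B,C,D,E}  [seen]
{A,B,C,D,E} --1--> {A,B,C,D,E}  [seen]
{A,B,C,D,E} --2--> {A,B,C,D,E}  [seen]
Reachable DFA states: {A}, {A,B,E}, {A,B,D}, {A,B,D,E}, {A,B,C,D,E}.
{B,C,D,E} is not among them.

no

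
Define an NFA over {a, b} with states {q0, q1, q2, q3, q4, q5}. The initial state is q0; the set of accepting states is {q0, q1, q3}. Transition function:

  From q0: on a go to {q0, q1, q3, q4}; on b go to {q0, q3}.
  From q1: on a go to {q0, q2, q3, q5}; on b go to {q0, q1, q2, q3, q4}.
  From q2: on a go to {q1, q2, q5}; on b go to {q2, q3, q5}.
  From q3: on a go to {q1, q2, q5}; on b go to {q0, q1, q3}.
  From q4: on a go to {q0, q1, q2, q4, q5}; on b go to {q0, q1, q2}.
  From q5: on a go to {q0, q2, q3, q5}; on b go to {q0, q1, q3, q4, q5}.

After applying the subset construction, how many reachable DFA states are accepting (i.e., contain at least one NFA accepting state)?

6

Start state of the DFA: {q0}.
{q0} --a--> {q0, q1, q3, q4}  [new]
{q0} --b--> {q0, q3}  [new]
{q0, q1, q3, q4} --a--> {q0, q1, q2, q3, q4, q5}  [new]
{q0, q1, q3, q4} --b--> {q0, q1, q2, q3, q4}  [new]
{q0, q3} --a--> {q0, q1, q2, q3, q4, q5}  [seen]
{q0, q3} --b--> {q0, q1, q3}  [new]
{q0, q1, q2, q3, q4, q5} --a--> {q0, q1, q2, q3, q4, q5}  [seen]
{q0, q1, q2, q3, q4, q5} --b--> {q0, q1, q2, q3, q4, q5}  [seen]
{q0, q1, q2, q3, q4} --a--> {q0, q1, q2, q3, q4, q5}  [seen]
{q0, q1, q2, q3, q4} --b--> {q0, q1, q2, q3, q4, q5}  [seen]
{q0, q1, q3} --a--> {q0, q1, q2, q3, q4, q5}  [seen]
{q0, q1, q3} --b--> {q0, q1, q2, q3, q4}  [seen]
Reachable DFA states: {q0}, {q0, q1, q3, q4}, {q0, q3}, {q0, q1, q2, q3, q4, q5}, {q0, q1, q2, q3, q4}, {q0, q1, q3}.
Accepting DFA states (contain an NFA accepting state): {q0}, {q0, q1, q3, q4}, {q0, q3}, {q0, q1, q2, q3, q4, q5}, {q0, q1, q2, q3, q4}, {q0, q1, q3}.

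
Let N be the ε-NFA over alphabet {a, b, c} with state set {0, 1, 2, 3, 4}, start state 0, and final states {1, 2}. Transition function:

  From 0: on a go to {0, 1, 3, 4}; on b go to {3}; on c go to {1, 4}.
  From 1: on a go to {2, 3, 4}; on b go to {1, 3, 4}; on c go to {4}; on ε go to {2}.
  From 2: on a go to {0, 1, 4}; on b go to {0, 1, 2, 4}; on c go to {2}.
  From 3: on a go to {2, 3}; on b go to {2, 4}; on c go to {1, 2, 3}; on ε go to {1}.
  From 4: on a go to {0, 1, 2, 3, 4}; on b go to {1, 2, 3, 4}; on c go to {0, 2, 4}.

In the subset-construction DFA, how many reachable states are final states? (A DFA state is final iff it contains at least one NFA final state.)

Start state of the DFA: {0} (ε-closure of the NFA start).
{0} --a--> {0, 1, 2, 3, 4}  [new]
{0} --b--> {1, 2, 3}  [new]
{0} --c--> {1, 2, 4}  [new]
{0, 1, 2, 3, 4} --a--> {0, 1, 2, 3, 4}  [seen]
{0, 1, 2, 3, 4} --b--> {0, 1, 2, 3, 4}  [seen]
{0, 1, 2, 3, 4} --c--> {0, 1, 2, 3, 4}  [seen]
{1, 2, 3} --a--> {0, 1, 2, 3, 4}  [seen]
{1, 2, 3} --b--> {0, 1, 2, 3, 4}  [seen]
{1, 2, 3} --c--> {1, 2, 3, 4}  [new]
{1, 2, 4} --a--> {0, 1, 2, 3, 4}  [seen]
{1, 2, 4} --b--> {0, 1, 2, 3, 4}  [seen]
{1, 2, 4} --c--> {0, 2, 4}  [new]
{1, 2, 3, 4} --a--> {0, 1, 2, 3, 4}  [seen]
{1, 2, 3, 4} --b--> {0, 1, 2, 3, 4}  [seen]
{1, 2, 3, 4} --c--> {0, 1, 2, 3, 4}  [seen]
{0, 2, 4} --a--> {0, 1, 2, 3, 4}  [seen]
{0, 2, 4} --b--> {0, 1, 2, 3, 4}  [seen]
{0, 2, 4} --c--> {0, 1, 2, 4}  [new]
{0, 1, 2, 4} --a--> {0, 1, 2, 3, 4}  [seen]
{0, 1, 2, 4} --b--> {0, 1, 2, 3, 4}  [seen]
{0, 1, 2, 4} --c--> {0, 1, 2, 4}  [seen]
Reachable DFA states: {0}, {0, 1, 2, 3, 4}, {1, 2, 3}, {1, 2, 4}, {1, 2, 3, 4}, {0, 2, 4}, {0, 1, 2, 4}.
Accepting DFA states (contain an NFA accepting state): {0, 1, 2, 3, 4}, {1, 2, 3}, {1, 2, 4}, {1, 2, 3, 4}, {0, 2, 4}, {0, 1, 2, 4}.

6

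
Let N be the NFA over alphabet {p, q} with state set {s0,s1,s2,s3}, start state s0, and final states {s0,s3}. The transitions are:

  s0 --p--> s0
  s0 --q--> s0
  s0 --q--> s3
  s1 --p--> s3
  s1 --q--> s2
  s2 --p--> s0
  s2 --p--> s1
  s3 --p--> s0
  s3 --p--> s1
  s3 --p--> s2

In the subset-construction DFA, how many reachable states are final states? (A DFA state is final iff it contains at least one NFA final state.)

Start state of the DFA: {s0}.
{s0} --p--> {s0}  [seen]
{s0} --q--> {s0,s3}  [new]
{s0,s3} --p--> {s0,s1,s2}  [new]
{s0,s3} --q--> {s0,s3}  [seen]
{s0,s1,s2} --p--> {s0,s1,s3}  [new]
{s0,s1,s2} --q--> {s0,s2,s3}  [new]
{s0,s1,s3} --p--> {s0,s1,s2,s3}  [new]
{s0,s1,s3} --q--> {s0,s2,s3}  [seen]
{s0,s2,s3} --p--> {s0,s1,s2}  [seen]
{s0,s2,s3} --q--> {s0,s3}  [seen]
{s0,s1,s2,s3} --p--> {s0,s1,s2,s3}  [seen]
{s0,s1,s2,s3} --q--> {s0,s2,s3}  [seen]
Reachable DFA states: {s0}, {s0,s3}, {s0,s1,s2}, {s0,s1,s3}, {s0,s2,s3}, {s0,s1,s2,s3}.
Accepting DFA states (contain an NFA accepting state): {s0}, {s0,s3}, {s0,s1,s2}, {s0,s1,s3}, {s0,s2,s3}, {s0,s1,s2,s3}.

6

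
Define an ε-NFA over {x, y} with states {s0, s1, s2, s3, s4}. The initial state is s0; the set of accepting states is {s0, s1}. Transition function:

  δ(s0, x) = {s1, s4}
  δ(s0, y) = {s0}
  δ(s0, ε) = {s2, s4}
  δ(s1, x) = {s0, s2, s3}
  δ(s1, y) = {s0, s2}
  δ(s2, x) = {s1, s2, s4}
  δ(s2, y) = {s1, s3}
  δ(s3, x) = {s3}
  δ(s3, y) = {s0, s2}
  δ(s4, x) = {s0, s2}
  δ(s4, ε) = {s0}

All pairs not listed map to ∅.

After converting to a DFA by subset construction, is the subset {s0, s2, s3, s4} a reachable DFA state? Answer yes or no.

Start state of the DFA: {s0, s2, s4} (ε-closure of the NFA start).
{s0, s2, s4} --x--> {s0, s1, s2, s4}  [new]
{s0, s2, s4} --y--> {s0, s1, s2, s3, s4}  [new]
{s0, s1, s2, s4} --x--> {s0, s1, s2, s3, s4}  [seen]
{s0, s1, s2, s4} --y--> {s0, s1, s2, s3, s4}  [seen]
{s0, s1, s2, s3, s4} --x--> {s0, s1, s2, s3, s4}  [seen]
{s0, s1, s2, s3, s4} --y--> {s0, s1, s2, s3, s4}  [seen]
Reachable DFA states: {s0, s2, s4}, {s0, s1, s2, s4}, {s0, s1, s2, s3, s4}.
{s0, s2, s3, s4} is not among them.

no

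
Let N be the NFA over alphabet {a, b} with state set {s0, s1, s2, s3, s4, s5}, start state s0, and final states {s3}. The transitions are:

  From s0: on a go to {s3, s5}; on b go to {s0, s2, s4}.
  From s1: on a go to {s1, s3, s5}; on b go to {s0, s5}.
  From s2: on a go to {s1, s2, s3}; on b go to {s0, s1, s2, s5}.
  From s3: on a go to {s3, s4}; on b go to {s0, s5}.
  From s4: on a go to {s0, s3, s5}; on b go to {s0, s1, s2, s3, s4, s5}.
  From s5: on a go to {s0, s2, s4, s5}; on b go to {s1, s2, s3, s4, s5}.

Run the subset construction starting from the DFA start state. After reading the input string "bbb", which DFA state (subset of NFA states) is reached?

{s0, s1, s2, s3, s4, s5}

Start: {s0}.
δ(s0,b) = {s0, s2, s4}.
Union: {s0, s2, s4}.
After b: {s0, s2, s4}.
δ(s0,b) = {s0, s2, s4}; δ(s2,b) = {s0, s1, s2, s5}; δ(s4,b) = {s0, s1, s2, s3, s4, s5}.
Union: {s0, s1, s2, s3, s4, s5}.
After b: {s0, s1, s2, s3, s4, s5}.
δ(s0,b) = {s0, s2, s4}; δ(s1,b) = {s0, s5}; δ(s2,b) = {s0, s1, s2, s5}; δ(s3,b) = {s0, s5}; δ(s4,b) = {s0, s1, s2, s3, s4, s5}; δ(s5,b) = {s1, s2, s3, s4, s5}.
Union: {s0, s1, s2, s3, s4, s5}.
After b: {s0, s1, s2, s3, s4, s5}.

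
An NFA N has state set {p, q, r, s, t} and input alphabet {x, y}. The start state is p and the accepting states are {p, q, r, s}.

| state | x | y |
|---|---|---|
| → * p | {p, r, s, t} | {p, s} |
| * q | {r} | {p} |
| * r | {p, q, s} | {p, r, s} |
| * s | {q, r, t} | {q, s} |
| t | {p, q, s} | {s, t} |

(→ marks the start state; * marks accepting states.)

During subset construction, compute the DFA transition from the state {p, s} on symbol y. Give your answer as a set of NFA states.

{p, q, s}

δ(p,y) = {p, s}; δ(s,y) = {q, s}.
Union: {p, q, s}.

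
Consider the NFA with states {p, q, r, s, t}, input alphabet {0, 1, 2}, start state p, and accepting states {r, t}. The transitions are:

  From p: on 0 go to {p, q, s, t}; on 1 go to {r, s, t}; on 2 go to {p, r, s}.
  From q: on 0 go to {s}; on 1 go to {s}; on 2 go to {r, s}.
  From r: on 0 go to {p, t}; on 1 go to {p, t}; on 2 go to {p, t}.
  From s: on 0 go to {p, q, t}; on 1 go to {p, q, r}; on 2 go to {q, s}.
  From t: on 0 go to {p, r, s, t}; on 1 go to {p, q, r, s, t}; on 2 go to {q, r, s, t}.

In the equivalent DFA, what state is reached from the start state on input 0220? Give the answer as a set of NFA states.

Start: {p}.
δ(p,0) = {p, q, s, t}.
Union: {p, q, s, t}.
After 0: {p, q, s, t}.
δ(p,2) = {p, r, s}; δ(q,2) = {r, s}; δ(s,2) = {q, s}; δ(t,2) = {q, r, s, t}.
Union: {p, q, r, s, t}.
After 2: {p, q, r, s, t}.
δ(p,2) = {p, r, s}; δ(q,2) = {r, s}; δ(r,2) = {p, t}; δ(s,2) = {q, s}; δ(t,2) = {q, r, s, t}.
Union: {p, q, r, s, t}.
After 2: {p, q, r, s, t}.
δ(p,0) = {p, q, s, t}; δ(q,0) = {s}; δ(r,0) = {p, t}; δ(s,0) = {p, q, t}; δ(t,0) = {p, r, s, t}.
Union: {p, q, r, s, t}.
After 0: {p, q, r, s, t}.

{p, q, r, s, t}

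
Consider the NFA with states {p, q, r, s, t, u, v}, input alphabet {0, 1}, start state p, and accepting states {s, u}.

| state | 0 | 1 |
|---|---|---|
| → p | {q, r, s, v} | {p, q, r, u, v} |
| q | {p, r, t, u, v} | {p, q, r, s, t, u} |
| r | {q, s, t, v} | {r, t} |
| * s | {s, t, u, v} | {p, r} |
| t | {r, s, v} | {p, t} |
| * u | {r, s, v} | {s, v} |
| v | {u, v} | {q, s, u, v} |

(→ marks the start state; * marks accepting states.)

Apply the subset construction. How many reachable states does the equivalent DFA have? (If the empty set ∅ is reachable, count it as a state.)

4

Start state of the DFA: {p}.
{p} --0--> {q, r, s, v}  [new]
{p} --1--> {p, q, r, u, v}  [new]
{q, r, s, v} --0--> {p, q, r, s, t, u, v}  [new]
{q, r, s, v} --1--> {p, q, r, s, t, u, v}  [seen]
{p, q, r, u, v} --0--> {p, q, r, s, t, u, v}  [seen]
{p, q, r, u, v} --1--> {p, q, r, s, t, u, v}  [seen]
{p, q, r, s, t, u, v} --0--> {p, q, r, s, t, u, v}  [seen]
{p, q, r, s, t, u, v} --1--> {p, q, r, s, t, u, v}  [seen]
Reachable DFA states: {p}, {q, r, s, v}, {p, q, r, u, v}, {p, q, r, s, t, u, v}.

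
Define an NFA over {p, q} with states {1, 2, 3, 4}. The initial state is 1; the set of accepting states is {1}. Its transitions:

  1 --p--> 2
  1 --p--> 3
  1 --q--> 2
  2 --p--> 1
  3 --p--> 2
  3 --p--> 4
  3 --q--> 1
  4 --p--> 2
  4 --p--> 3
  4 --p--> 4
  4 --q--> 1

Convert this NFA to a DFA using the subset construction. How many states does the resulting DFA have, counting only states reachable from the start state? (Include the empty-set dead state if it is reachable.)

Start state of the DFA: {1}.
{1} --p--> {2, 3}  [new]
{1} --q--> {2}  [new]
{2, 3} --p--> {1, 2, 4}  [new]
{2, 3} --q--> {1}  [seen]
{2} --p--> {1}  [seen]
{2} --q--> ∅  [new]
{1, 2, 4} --p--> {1, 2, 3, 4}  [new]
{1, 2, 4} --q--> {1, 2}  [new]
∅ --p--> ∅  [seen]
∅ --q--> ∅  [seen]
{1, 2, 3, 4} --p--> {1, 2, 3, 4}  [seen]
{1, 2, 3, 4} --q--> {1, 2}  [seen]
{1, 2} --p--> {1, 2, 3}  [new]
{1, 2} --q--> {2}  [seen]
{1, 2, 3} --p--> {1, 2, 3, 4}  [seen]
{1, 2, 3} --q--> {1, 2}  [seen]
Reachable DFA states: {1}, {2, 3}, {2}, {1, 2, 4}, ∅, {1, 2, 3, 4}, {1, 2}, {1, 2, 3}.

8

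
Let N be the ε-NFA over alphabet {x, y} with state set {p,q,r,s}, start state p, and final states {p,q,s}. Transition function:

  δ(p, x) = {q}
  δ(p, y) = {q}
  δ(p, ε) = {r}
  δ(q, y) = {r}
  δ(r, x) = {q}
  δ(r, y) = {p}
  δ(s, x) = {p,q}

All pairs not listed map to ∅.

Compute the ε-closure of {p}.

{p,r}

Begin with {p}.
p →ε {r}; add r.
ε-closure = {p,r}.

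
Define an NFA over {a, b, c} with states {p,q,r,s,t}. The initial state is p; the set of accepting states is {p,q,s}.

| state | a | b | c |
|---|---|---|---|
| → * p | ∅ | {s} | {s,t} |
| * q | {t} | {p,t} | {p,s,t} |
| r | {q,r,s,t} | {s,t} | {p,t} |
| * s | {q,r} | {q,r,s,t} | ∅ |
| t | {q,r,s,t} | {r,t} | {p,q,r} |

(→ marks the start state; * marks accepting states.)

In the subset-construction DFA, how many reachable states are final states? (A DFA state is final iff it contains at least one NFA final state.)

8

Start state of the DFA: {p}.
{p} --a--> ∅  [new]
{p} --b--> {s}  [new]
{p} --c--> {s,t}  [new]
∅ --a--> ∅  [seen]
∅ --b--> ∅  [seen]
∅ --c--> ∅  [seen]
{s} --a--> {q,r}  [new]
{s} --b--> {q,r,s,t}  [new]
{s} --c--> ∅  [seen]
{s,t} --a--> {q,r,s,t}  [seen]
{s,t} --b--> {q,r,s,t}  [seen]
{s,t} --c--> {p,q,r}  [new]
{q,r} --a--> {q,r,s,t}  [seen]
{q,r} --b--> {p,s,t}  [new]
{q,r} --c--> {p,s,t}  [seen]
{q,r,s,t} --a--> {q,r,s,t}  [seen]
{q,r,s,t} --b--> {p,q,r,s,t}  [new]
{q,r,s,t} --c--> {p,q,r,s,t}  [seen]
{p,q,r} --a--> {q,r,s,t}  [seen]
{p,q,r} --b--> {p,s,t}  [seen]
{p,q,r} --c--> {p,s,t}  [seen]
{p,s,t} --a--> {q,r,s,t}  [seen]
{p,s,t} --b--> {q,r,s,t}  [seen]
{p,s,t} --c--> {p,q,r,s,t}  [seen]
{p,q,r,s,t} --a--> {q,r,s,t}  [seen]
{p,q,r,s,t} --b--> {p,q,r,s,t}  [seen]
{p,q,r,s,t} --c--> {p,q,r,s,t}  [seen]
Reachable DFA states: {p}, ∅, {s}, {s,t}, {q,r}, {q,r,s,t}, {p,q,r}, {p,s,t}, {p,q,r,s,t}.
Accepting DFA states (contain an NFA accepting state): {p}, {s}, {s,t}, {q,r}, {q,r,s,t}, {p,q,r}, {p,s,t}, {p,q,r,s,t}.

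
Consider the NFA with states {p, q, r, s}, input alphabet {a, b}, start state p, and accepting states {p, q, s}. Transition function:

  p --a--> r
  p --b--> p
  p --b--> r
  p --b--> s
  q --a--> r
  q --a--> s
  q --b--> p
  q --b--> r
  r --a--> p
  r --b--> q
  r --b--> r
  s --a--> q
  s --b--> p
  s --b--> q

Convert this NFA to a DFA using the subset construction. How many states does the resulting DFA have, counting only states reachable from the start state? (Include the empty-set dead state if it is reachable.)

Start state of the DFA: {p}.
{p} --a--> {r}  [new]
{p} --b--> {p, r, s}  [new]
{r} --a--> {p}  [seen]
{r} --b--> {q, r}  [new]
{p, r, s} --a--> {p, q, r}  [new]
{p, r, s} --b--> {p, q, r, s}  [new]
{q, r} --a--> {p, r, s}  [seen]
{q, r} --b--> {p, q, r}  [seen]
{p, q, r} --a--> {p, r, s}  [seen]
{p, q, r} --b--> {p, q, r, s}  [seen]
{p, q, r, s} --a--> {p, q, r, s}  [seen]
{p, q, r, s} --b--> {p, q, r, s}  [seen]
Reachable DFA states: {p}, {r}, {p, r, s}, {q, r}, {p, q, r}, {p, q, r, s}.

6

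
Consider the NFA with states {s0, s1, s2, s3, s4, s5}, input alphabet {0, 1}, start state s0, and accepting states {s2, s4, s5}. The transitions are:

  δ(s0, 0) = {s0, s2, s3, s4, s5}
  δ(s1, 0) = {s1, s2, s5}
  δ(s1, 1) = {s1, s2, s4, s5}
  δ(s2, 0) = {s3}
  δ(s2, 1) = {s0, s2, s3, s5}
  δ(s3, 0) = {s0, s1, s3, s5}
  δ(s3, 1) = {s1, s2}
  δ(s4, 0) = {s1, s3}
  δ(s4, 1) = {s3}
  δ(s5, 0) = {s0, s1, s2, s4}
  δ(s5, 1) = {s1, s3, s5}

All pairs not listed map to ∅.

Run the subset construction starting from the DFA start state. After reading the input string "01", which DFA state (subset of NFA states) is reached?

{s0, s1, s2, s3, s5}

Start: {s0}.
δ(s0,0) = {s0, s2, s3, s4, s5}.
Union: {s0, s2, s3, s4, s5}.
After 0: {s0, s2, s3, s4, s5}.
δ(s0,1) = ∅; δ(s2,1) = {s0, s2, s3, s5}; δ(s3,1) = {s1, s2}; δ(s4,1) = {s3}; δ(s5,1) = {s1, s3, s5}.
Union: {s0, s1, s2, s3, s5}.
After 1: {s0, s1, s2, s3, s5}.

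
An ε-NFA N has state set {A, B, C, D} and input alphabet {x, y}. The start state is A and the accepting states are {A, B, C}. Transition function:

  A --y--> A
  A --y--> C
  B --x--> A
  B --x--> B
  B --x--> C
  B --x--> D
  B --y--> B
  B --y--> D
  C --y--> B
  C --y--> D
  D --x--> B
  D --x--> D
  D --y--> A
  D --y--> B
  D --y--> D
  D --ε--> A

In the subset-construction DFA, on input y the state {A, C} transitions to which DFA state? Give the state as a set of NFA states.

{A, B, C, D}

δ(A,y) = {A, C}; δ(C,y) = {B, D}.
Union: {A, B, C, D}.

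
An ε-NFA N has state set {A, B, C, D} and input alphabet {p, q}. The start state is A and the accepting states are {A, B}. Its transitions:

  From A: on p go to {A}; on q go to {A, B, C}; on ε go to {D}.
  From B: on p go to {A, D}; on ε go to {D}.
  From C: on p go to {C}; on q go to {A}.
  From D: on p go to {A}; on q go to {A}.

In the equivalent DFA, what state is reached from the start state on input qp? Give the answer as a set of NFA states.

{A, C, D}

Start: {A, D}.
δ(A,q) = {A, B, C}; δ(D,q) = {A}.
Union: {A, B, C}.
ε-closure gives {A, B, C, D}.
After q: {A, B, C, D}.
δ(A,p) = {A}; δ(B,p) = {A, D}; δ(C,p) = {C}; δ(D,p) = {A}.
Union: {A, C, D}.
After p: {A, C, D}.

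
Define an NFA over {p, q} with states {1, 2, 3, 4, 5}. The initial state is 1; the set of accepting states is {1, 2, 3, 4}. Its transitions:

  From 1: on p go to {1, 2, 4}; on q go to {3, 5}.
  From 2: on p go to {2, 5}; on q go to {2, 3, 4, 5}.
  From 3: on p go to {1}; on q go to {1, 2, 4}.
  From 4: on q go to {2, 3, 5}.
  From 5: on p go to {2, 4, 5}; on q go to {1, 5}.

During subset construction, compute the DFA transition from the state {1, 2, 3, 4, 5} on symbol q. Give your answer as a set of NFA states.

{1, 2, 3, 4, 5}

δ(1,q) = {3, 5}; δ(2,q) = {2, 3, 4, 5}; δ(3,q) = {1, 2, 4}; δ(4,q) = {2, 3, 5}; δ(5,q) = {1, 5}.
Union: {1, 2, 3, 4, 5}.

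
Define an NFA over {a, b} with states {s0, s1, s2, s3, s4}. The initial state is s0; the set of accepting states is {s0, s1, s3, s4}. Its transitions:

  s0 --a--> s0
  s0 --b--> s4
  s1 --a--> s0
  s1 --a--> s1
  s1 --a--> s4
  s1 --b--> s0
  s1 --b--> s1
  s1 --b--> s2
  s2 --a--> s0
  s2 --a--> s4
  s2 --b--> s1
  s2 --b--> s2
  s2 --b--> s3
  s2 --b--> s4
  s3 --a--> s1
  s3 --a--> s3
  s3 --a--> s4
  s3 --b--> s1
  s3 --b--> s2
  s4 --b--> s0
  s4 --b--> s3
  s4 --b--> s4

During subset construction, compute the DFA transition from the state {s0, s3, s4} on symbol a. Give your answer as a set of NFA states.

δ(s0,a) = {s0}; δ(s3,a) = {s1, s3, s4}; δ(s4,a) = ∅.
Union: {s0, s1, s3, s4}.

{s0, s1, s3, s4}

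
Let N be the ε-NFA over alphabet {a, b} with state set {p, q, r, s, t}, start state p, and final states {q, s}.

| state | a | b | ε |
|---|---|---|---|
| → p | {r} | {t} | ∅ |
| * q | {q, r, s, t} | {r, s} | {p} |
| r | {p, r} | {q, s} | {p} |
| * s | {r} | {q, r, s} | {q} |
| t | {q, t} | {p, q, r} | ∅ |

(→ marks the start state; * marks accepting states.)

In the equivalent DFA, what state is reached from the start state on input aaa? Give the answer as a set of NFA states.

{p, r}

Start: {p}.
δ(p,a) = {r}.
Union: {r}.
ε-closure gives {p, r}.
After a: {p, r}.
δ(p,a) = {r}; δ(r,a) = {p, r}.
Union: {p, r}.
After a: {p, r}.
δ(p,a) = {r}; δ(r,a) = {p, r}.
Union: {p, r}.
After a: {p, r}.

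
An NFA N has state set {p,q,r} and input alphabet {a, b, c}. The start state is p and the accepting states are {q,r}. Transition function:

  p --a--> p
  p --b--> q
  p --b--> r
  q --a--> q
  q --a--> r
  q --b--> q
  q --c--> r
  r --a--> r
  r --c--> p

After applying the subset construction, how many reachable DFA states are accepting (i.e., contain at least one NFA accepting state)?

4

Start state of the DFA: {p}.
{p} --a--> {p}  [seen]
{p} --b--> {q,r}  [new]
{p} --c--> ∅  [new]
{q,r} --a--> {q,r}  [seen]
{q,r} --b--> {q}  [new]
{q,r} --c--> {p,r}  [new]
∅ --a--> ∅  [seen]
∅ --b--> ∅  [seen]
∅ --c--> ∅  [seen]
{q} --a--> {q,r}  [seen]
{q} --b--> {q}  [seen]
{q} --c--> {r}  [new]
{p,r} --a--> {p,r}  [seen]
{p,r} --b--> {q,r}  [seen]
{p,r} --c--> {p}  [seen]
{r} --a--> {r}  [seen]
{r} --b--> ∅  [seen]
{r} --c--> {p}  [seen]
Reachable DFA states: {p}, {q,r}, ∅, {q}, {p,r}, {r}.
Accepting DFA states (contain an NFA accepting state): {q,r}, {q}, {p,r}, {r}.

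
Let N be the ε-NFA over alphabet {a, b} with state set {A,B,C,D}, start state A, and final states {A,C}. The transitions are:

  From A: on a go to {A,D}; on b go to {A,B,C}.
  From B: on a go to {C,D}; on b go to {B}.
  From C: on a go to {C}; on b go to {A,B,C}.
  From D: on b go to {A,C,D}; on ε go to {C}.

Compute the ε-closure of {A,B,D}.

Begin with {A,B,D}.
D →ε {C}; add C.
ε-closure = {A,B,C,D}.

{A,B,C,D}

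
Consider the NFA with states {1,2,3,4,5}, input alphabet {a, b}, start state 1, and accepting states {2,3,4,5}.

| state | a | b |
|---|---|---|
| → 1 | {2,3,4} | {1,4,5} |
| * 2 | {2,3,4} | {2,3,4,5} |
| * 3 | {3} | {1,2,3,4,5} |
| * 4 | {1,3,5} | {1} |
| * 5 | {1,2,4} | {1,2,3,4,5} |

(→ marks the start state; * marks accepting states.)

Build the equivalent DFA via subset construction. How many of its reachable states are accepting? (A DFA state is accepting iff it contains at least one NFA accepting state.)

Start state of the DFA: {1}.
{1} --a--> {2,3,4}  [new]
{1} --b--> {1,4,5}  [new]
{2,3,4} --a--> {1,2,3,4,5}  [new]
{2,3,4} --b--> {1,2,3,4,5}  [seen]
{1,4,5} --a--> {1,2,3,4,5}  [seen]
{1,4,5} --b--> {1,2,3,4,5}  [seen]
{1,2,3,4,5} --a--> {1,2,3,4,5}  [seen]
{1,2,3,4,5} --b--> {1,2,3,4,5}  [seen]
Reachable DFA states: {1}, {2,3,4}, {1,4,5}, {1,2,3,4,5}.
Accepting DFA states (contain an NFA accepting state): {2,3,4}, {1,4,5}, {1,2,3,4,5}.

3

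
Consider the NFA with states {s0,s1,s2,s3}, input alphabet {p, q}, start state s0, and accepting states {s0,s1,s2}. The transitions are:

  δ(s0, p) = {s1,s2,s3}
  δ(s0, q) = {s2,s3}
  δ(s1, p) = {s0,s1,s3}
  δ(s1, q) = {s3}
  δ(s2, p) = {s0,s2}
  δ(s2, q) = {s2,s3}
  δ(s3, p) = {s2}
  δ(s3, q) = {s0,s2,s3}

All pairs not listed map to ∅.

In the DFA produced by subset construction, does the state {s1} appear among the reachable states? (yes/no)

no

Start state of the DFA: {s0}.
{s0} --p--> {s1,s2,s3}  [new]
{s0} --q--> {s2,s3}  [new]
{s1,s2,s3} --p--> {s0,s1,s2,s3}  [new]
{s1,s2,s3} --q--> {s0,s2,s3}  [new]
{s2,s3} --p--> {s0,s2}  [new]
{s2,s3} --q--> {s0,s2,s3}  [seen]
{s0,s1,s2,s3} --p--> {s0,s1,s2,s3}  [seen]
{s0,s1,s2,s3} --q--> {s0,s2,s3}  [seen]
{s0,s2,s3} --p--> {s0,s1,s2,s3}  [seen]
{s0,s2,s3} --q--> {s0,s2,s3}  [seen]
{s0,s2} --p--> {s0,s1,s2,s3}  [seen]
{s0,s2} --q--> {s2,s3}  [seen]
Reachable DFA states: {s0}, {s1,s2,s3}, {s2,s3}, {s0,s1,s2,s3}, {s0,s2,s3}, {s0,s2}.
{s1} is not among them.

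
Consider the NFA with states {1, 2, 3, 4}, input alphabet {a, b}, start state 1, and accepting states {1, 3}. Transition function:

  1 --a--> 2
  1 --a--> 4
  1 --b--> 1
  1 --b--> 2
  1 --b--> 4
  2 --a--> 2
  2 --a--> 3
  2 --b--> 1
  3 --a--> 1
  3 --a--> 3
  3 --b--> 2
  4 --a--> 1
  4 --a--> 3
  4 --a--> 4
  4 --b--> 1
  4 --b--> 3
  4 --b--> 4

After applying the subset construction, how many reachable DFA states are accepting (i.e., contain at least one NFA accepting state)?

4

Start state of the DFA: {1}.
{1} --a--> {2, 4}  [new]
{1} --b--> {1, 2, 4}  [new]
{2, 4} --a--> {1, 2, 3, 4}  [new]
{2, 4} --b--> {1, 3, 4}  [new]
{1, 2, 4} --a--> {1, 2, 3, 4}  [seen]
{1, 2, 4} --b--> {1, 2, 3, 4}  [seen]
{1, 2, 3, 4} --a--> {1, 2, 3, 4}  [seen]
{1, 2, 3, 4} --b--> {1, 2, 3, 4}  [seen]
{1, 3, 4} --a--> {1, 2, 3, 4}  [seen]
{1, 3, 4} --b--> {1, 2, 3, 4}  [seen]
Reachable DFA states: {1}, {2, 4}, {1, 2, 4}, {1, 2, 3, 4}, {1, 3, 4}.
Accepting DFA states (contain an NFA accepting state): {1}, {1, 2, 4}, {1, 2, 3, 4}, {1, 3, 4}.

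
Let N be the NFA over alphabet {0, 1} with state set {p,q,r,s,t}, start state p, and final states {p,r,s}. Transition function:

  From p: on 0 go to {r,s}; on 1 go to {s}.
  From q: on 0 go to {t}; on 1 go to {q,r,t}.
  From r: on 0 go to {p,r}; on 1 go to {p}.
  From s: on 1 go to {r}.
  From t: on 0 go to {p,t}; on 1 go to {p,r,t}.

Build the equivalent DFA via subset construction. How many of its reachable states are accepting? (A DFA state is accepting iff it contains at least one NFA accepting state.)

7

Start state of the DFA: {p}.
{p} --0--> {r,s}  [new]
{p} --1--> {s}  [new]
{r,s} --0--> {p,r}  [new]
{r,s} --1--> {p,r}  [seen]
{s} --0--> ∅  [new]
{s} --1--> {r}  [new]
{p,r} --0--> {p,r,s}  [new]
{p,r} --1--> {p,s}  [new]
∅ --0--> ∅  [seen]
∅ --1--> ∅  [seen]
{r} --0--> {p,r}  [seen]
{r} --1--> {p}  [seen]
{p,r,s} --0--> {p,r,s}  [seen]
{p,r,s} --1--> {p,r,s}  [seen]
{p,s} --0--> {r,s}  [seen]
{p,s} --1--> {r,s}  [seen]
Reachable DFA states: {p}, {r,s}, {s}, {p,r}, ∅, {r}, {p,r,s}, {p,s}.
Accepting DFA states (contain an NFA accepting state): {p}, {r,s}, {s}, {p,r}, {r}, {p,r,s}, {p,s}.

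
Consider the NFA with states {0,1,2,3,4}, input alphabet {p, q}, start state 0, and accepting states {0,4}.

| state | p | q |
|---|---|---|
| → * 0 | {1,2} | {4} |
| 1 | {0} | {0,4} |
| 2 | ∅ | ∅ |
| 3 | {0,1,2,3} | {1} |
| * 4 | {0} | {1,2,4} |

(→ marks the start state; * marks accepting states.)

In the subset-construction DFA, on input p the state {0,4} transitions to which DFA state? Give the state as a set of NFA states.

δ(0,p) = {1,2}; δ(4,p) = {0}.
Union: {0,1,2}.

{0,1,2}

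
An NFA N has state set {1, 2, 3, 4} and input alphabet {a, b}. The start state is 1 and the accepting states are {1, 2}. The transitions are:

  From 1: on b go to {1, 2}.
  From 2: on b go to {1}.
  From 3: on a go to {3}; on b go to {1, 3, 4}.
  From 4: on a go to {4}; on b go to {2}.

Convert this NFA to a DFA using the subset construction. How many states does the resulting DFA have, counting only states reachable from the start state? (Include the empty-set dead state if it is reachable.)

3

Start state of the DFA: {1}.
{1} --a--> ∅  [new]
{1} --b--> {1, 2}  [new]
∅ --a--> ∅  [seen]
∅ --b--> ∅  [seen]
{1, 2} --a--> ∅  [seen]
{1, 2} --b--> {1, 2}  [seen]
Reachable DFA states: {1}, ∅, {1, 2}.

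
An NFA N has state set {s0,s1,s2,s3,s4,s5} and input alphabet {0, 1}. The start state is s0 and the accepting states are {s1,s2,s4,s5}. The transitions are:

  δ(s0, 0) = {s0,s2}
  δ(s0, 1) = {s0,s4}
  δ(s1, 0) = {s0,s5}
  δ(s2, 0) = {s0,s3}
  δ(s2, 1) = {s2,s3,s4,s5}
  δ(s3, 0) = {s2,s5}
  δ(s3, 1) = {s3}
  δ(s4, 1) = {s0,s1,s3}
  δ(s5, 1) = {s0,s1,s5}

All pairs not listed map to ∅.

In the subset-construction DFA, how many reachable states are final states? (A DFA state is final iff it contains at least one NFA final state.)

8

Start state of the DFA: {s0}.
{s0} --0--> {s0,s2}  [new]
{s0} --1--> {s0,s4}  [new]
{s0,s2} --0--> {s0,s2,s3}  [new]
{s0,s2} --1--> {s0,s2,s3,s4,s5}  [new]
{s0,s4} --0--> {s0,s2}  [seen]
{s0,s4} --1--> {s0,s1,s3,s4}  [new]
{s0,s2,s3} --0--> {s0,s2,s3,s5}  [new]
{s0,s2,s3} --1--> {s0,s2,s3,s4,s5}  [seen]
{s0,s2,s3,s4,s5} --0--> {s0,s2,s3,s5}  [seen]
{s0,s2,s3,s4,s5} --1--> {s0,s1,s2,s3,s4,s5}  [new]
{s0,s1,s3,s4} --0--> {s0,s2,s5}  [new]
{s0,s1,s3,s4} --1--> {s0,s1,s3,s4}  [seen]
{s0,s2,s3,s5} --0--> {s0,s2,s3,s5}  [seen]
{s0,s2,s3,s5} --1--> {s0,s1,s2,s3,s4,s5}  [seen]
{s0,s1,s2,s3,s4,s5} --0--> {s0,s2,s3,s5}  [seen]
{s0,s1,s2,s3,s4,s5} --1--> {s0,s1,s2,s3,s4,s5}  [seen]
{s0,s2,s5} --0--> {s0,s2,s3}  [seen]
{s0,s2,s5} --1--> {s0,s1,s2,s3,s4,s5}  [seen]
Reachable DFA states: {s0}, {s0,s2}, {s0,s4}, {s0,s2,s3}, {s0,s2,s3,s4,s5}, {s0,s1,s3,s4}, {s0,s2,s3,s5}, {s0,s1,s2,s3,s4,s5}, {s0,s2,s5}.
Accepting DFA states (contain an NFA accepting state): {s0,s2}, {s0,s4}, {s0,s2,s3}, {s0,s2,s3,s4,s5}, {s0,s1,s3,s4}, {s0,s2,s3,s5}, {s0,s1,s2,s3,s4,s5}, {s0,s2,s5}.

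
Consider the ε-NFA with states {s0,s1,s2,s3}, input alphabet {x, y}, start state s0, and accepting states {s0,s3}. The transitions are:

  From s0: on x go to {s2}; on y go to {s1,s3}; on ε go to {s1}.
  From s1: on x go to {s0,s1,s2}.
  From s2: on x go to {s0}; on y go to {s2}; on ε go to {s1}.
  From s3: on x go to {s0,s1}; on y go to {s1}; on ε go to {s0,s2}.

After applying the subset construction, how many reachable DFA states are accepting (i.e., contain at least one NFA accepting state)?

3

Start state of the DFA: {s0,s1} (ε-closure of the NFA start).
{s0,s1} --x--> {s0,s1,s2}  [new]
{s0,s1} --y--> {s0,s1,s2,s3}  [new]
{s0,s1,s2} --x--> {s0,s1,s2}  [seen]
{s0,s1,s2} --y--> {s0,s1,s2,s3}  [seen]
{s0,s1,s2,s3} --x--> {s0,s1,s2}  [seen]
{s0,s1,s2,s3} --y--> {s0,s1,s2,s3}  [seen]
Reachable DFA states: {s0,s1}, {s0,s1,s2}, {s0,s1,s2,s3}.
Accepting DFA states (contain an NFA accepting state): {s0,s1}, {s0,s1,s2}, {s0,s1,s2,s3}.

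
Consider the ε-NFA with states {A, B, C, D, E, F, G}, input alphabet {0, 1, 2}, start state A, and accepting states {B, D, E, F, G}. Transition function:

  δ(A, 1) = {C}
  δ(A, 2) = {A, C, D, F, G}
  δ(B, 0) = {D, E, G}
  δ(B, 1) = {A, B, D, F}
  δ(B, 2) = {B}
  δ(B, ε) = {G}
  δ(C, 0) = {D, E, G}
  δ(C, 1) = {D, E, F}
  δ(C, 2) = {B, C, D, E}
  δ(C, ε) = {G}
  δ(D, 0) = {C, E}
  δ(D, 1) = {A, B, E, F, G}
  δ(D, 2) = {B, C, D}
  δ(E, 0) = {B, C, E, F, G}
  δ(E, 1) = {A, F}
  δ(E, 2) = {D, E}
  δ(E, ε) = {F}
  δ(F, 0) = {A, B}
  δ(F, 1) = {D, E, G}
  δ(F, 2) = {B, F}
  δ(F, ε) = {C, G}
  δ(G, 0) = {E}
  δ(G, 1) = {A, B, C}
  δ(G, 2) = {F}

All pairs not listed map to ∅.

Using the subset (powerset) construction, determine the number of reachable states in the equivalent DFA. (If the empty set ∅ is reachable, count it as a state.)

7

Start state of the DFA: {A} (ε-closure of the NFA start).
{A} --0--> ∅  [new]
{A} --1--> {C, G}  [new]
{A} --2--> {A, C, D, F, G}  [new]
∅ --0--> ∅  [seen]
∅ --1--> ∅  [seen]
∅ --2--> ∅  [seen]
{C, G} --0--> {C, D, E, F, G}  [new]
{C, G} --1--> {A, B, C, D, E, F, G}  [new]
{C, G} --2--> {B, C, D, E, F, G}  [new]
{A, C, D, F, G} --0--> {A, B, C, D, E, F, G}  [seen]
{A, C, D, F, G} --1--> {A, B, C, D, E, F, G}  [seen]
{A, C, D, F, G} --2--> {A, B, C, D, E, F, G}  [seen]
{C, D, E, F, G} --0--> {A, B, C, D, E, F, G}  [seen]
{C, D, E, F, G} --1--> {A, B, C, D, E, F, G}  [seen]
{C, D, E, F, G} --2--> {B, C, D, E, F, G}  [seen]
{A, B, C, D, E, F, G} --0--> {A, B, C, D, E, F, G}  [seen]
{A, B, C, D, E, F, G} --1--> {A, B, C, D, E, F, G}  [seen]
{A, B, C, D, E, F, G} --2--> {A, B, C, D, E, F, G}  [seen]
{B, C, D, E, F, G} --0--> {A, B, C, D, E, F, G}  [seen]
{B, C, D, E, F, G} --1--> {A, B, C, D, E, F, G}  [seen]
{B, C, D, E, F, G} --2--> {B, C, D, E, F, G}  [seen]
Reachable DFA states: {A}, ∅, {C, G}, {A, C, D, F, G}, {C, D, E, F, G}, {A, B, C, D, E, F, G}, {B, C, D, E, F, G}.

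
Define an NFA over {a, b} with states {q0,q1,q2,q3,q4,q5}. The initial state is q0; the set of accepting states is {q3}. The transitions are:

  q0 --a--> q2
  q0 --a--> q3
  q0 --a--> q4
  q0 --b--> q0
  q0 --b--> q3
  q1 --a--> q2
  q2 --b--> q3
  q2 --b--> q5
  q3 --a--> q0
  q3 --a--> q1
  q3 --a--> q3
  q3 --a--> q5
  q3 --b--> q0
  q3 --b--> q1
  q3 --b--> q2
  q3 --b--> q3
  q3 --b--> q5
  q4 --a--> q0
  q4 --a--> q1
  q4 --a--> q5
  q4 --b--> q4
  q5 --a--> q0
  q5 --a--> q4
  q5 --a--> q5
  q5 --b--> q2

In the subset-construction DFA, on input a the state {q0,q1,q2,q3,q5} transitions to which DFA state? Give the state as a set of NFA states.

{q0,q1,q2,q3,q4,q5}

δ(q0,a) = {q2,q3,q4}; δ(q1,a) = {q2}; δ(q2,a) = ∅; δ(q3,a) = {q0,q1,q3,q5}; δ(q5,a) = {q0,q4,q5}.
Union: {q0,q1,q2,q3,q4,q5}.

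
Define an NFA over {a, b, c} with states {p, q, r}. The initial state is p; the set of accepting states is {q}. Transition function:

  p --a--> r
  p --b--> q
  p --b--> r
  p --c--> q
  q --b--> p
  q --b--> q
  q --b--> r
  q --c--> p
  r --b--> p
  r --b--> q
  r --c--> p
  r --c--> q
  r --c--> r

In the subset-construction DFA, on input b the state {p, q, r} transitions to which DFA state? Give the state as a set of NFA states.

δ(p,b) = {q, r}; δ(q,b) = {p, q, r}; δ(r,b) = {p, q}.
Union: {p, q, r}.

{p, q, r}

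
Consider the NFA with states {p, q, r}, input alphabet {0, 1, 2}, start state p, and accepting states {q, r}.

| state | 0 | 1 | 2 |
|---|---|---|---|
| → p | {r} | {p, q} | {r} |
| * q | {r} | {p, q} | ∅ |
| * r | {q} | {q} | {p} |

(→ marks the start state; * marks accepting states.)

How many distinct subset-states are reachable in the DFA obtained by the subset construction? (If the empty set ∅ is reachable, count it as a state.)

5

Start state of the DFA: {p}.
{p} --0--> {r}  [new]
{p} --1--> {p, q}  [new]
{p} --2--> {r}  [seen]
{r} --0--> {q}  [new]
{r} --1--> {q}  [seen]
{r} --2--> {p}  [seen]
{p, q} --0--> {r}  [seen]
{p, q} --1--> {p, q}  [seen]
{p, q} --2--> {r}  [seen]
{q} --0--> {r}  [seen]
{q} --1--> {p, q}  [seen]
{q} --2--> ∅  [new]
∅ --0--> ∅  [seen]
∅ --1--> ∅  [seen]
∅ --2--> ∅  [seen]
Reachable DFA states: {p}, {r}, {p, q}, {q}, ∅.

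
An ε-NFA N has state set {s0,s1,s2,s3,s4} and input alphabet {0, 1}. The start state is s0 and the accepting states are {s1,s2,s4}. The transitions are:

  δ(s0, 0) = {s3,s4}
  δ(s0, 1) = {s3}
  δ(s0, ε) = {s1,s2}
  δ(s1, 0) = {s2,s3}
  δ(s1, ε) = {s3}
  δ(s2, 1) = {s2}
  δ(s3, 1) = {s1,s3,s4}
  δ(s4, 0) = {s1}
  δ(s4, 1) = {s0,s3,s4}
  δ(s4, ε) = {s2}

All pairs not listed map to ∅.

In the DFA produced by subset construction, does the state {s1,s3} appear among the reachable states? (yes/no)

yes

Start state of the DFA: {s0,s1,s2,s3} (ε-closure of the NFA start).
{s0,s1,s2,s3} --0--> {s2,s3,s4}  [new]
{s0,s1,s2,s3} --1--> {s1,s2,s3,s4}  [new]
{s2,s3,s4} --0--> {s1,s3}  [new]
{s2,s3,s4} --1--> {s0,s1,s2,s3,s4}  [new]
{s1,s2,s3,s4} --0--> {s1,s2,s3}  [new]
{s1,s2,s3,s4} --1--> {s0,s1,s2,s3,s4}  [seen]
{s1,s3} --0--> {s2,s3}  [new]
{s1,s3} --1--> {s1,s2,s3,s4}  [seen]
{s0,s1,s2,s3,s4} --0--> {s1,s2,s3,s4}  [seen]
{s0,s1,s2,s3,s4} --1--> {s0,s1,s2,s3,s4}  [seen]
{s1,s2,s3} --0--> {s2,s3}  [seen]
{s1,s2,s3} --1--> {s1,s2,s3,s4}  [seen]
{s2,s3} --0--> ∅  [new]
{s2,s3} --1--> {s1,s2,s3,s4}  [seen]
∅ --0--> ∅  [seen]
∅ --1--> ∅  [seen]
Reachable DFA states: {s0,s1,s2,s3}, {s2,s3,s4}, {s1,s2,s3,s4}, {s1,s3}, {s0,s1,s2,s3,s4}, {s1,s2,s3}, {s2,s3}, ∅.
{s1,s3} is among them.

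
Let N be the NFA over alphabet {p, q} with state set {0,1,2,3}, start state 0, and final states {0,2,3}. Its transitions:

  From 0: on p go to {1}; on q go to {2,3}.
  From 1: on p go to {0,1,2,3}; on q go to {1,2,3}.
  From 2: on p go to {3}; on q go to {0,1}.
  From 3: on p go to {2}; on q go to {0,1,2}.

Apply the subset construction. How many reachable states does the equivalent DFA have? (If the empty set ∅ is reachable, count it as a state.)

6

Start state of the DFA: {0}.
{0} --p--> {1}  [new]
{0} --q--> {2,3}  [new]
{1} --p--> {0,1,2,3}  [new]
{1} --q--> {1,2,3}  [new]
{2,3} --p--> {2,3}  [seen]
{2,3} --q--> {0,1,2}  [new]
{0,1,2,3} --p--> {0,1,2,3}  [seen]
{0,1,2,3} --q--> {0,1,2,3}  [seen]
{1,2,3} --p--> {0,1,2,3}  [seen]
{1,2,3} --q--> {0,1,2,3}  [seen]
{0,1,2} --p--> {0,1,2,3}  [seen]
{0,1,2} --q--> {0,1,2,3}  [seen]
Reachable DFA states: {0}, {1}, {2,3}, {0,1,2,3}, {1,2,3}, {0,1,2}.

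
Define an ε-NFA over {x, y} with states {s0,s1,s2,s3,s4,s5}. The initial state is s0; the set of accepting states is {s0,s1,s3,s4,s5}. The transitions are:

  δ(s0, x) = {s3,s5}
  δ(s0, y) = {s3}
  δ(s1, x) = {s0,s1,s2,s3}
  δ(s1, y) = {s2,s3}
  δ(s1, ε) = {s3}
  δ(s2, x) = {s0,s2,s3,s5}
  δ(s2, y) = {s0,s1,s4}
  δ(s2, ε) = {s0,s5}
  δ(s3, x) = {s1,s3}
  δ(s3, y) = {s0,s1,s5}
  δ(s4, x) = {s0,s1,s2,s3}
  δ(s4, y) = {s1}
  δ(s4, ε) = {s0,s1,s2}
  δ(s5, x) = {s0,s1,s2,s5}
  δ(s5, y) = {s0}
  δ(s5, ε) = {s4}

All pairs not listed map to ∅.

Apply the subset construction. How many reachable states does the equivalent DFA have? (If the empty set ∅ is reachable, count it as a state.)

Start state of the DFA: {s0} (ε-closure of the NFA start).
{s0} --x--> {s0,s1,s2,s3,s4,s5}  [new]
{s0} --y--> {s3}  [new]
{s0,s1,s2,s3,s4,s5} --x--> {s0,s1,s2,s3,s4,s5}  [seen]
{s0,s1,s2,s3,s4,s5} --y--> {s0,s1,s2,s3,s4,s5}  [seen]
{s3} --x--> {s1,s3}  [new]
{s3} --y--> {s0,s1,s2,s3,s4,s5}  [seen]
{s1,s3} --x--> {s0,s1,s2,s3,s4,s5}  [seen]
{s1,s3} --y--> {s0,s1,s2,s3,s4,s5}  [seen]
Reachable DFA states: {s0}, {s0,s1,s2,s3,s4,s5}, {s3}, {s1,s3}.

4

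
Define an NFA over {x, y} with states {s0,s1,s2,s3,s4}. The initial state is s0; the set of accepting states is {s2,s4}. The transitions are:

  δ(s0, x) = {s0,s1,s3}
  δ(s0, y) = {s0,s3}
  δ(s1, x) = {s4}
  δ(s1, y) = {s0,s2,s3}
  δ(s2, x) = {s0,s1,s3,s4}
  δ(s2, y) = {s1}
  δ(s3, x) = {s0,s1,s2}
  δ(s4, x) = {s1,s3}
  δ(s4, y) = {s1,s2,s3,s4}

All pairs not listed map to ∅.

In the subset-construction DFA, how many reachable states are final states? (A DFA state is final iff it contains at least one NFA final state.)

3

Start state of the DFA: {s0}.
{s0} --x--> {s0,s1,s3}  [new]
{s0} --y--> {s0,s3}  [new]
{s0,s1,s3} --x--> {s0,s1,s2,s3,s4}  [new]
{s0,s1,s3} --y--> {s0,s2,s3}  [new]
{s0,s3} --x--> {s0,s1,s2,s3}  [new]
{s0,s3} --y--> {s0,s3}  [seen]
{s0,s1,s2,s3,s4} --x--> {s0,s1,s2,s3,s4}  [seen]
{s0,s1,s2,s3,s4} --y--> {s0,s1,s2,s3,s4}  [seen]
{s0,s2,s3} --x--> {s0,s1,s2,s3,s4}  [seen]
{s0,s2,s3} --y--> {s0,s1,s3}  [seen]
{s0,s1,s2,s3} --x--> {s0,s1,s2,s3,s4}  [seen]
{s0,s1,s2,s3} --y--> {s0,s1,s2,s3}  [seen]
Reachable DFA states: {s0}, {s0,s1,s3}, {s0,s3}, {s0,s1,s2,s3,s4}, {s0,s2,s3}, {s0,s1,s2,s3}.
Accepting DFA states (contain an NFA accepting state): {s0,s1,s2,s3,s4}, {s0,s2,s3}, {s0,s1,s2,s3}.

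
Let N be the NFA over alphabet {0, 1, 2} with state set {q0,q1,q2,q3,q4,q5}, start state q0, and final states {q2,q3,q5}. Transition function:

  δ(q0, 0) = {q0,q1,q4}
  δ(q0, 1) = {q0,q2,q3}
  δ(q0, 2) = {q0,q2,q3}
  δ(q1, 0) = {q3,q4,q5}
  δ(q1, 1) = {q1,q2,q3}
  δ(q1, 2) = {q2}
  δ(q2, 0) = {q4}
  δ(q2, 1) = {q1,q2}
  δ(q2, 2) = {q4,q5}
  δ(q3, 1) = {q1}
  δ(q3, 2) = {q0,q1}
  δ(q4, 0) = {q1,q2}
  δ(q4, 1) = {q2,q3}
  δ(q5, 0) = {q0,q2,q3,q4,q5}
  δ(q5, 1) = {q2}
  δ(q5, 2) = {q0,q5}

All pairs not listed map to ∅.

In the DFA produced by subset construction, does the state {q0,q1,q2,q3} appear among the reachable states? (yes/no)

Start state of the DFA: {q0}.
{q0} --0--> {q0,q1,q4}  [new]
{q0} --1--> {q0,q2,q3}  [new]
{q0} --2--> {q0,q2,q3}  [seen]
{q0,q1,q4} --0--> {q0,q1,q2,q3,q4,q5}  [new]
{q0,q1,q4} --1--> {q0,q1,q2,q3}  [new]
{q0,q1,q4} --2--> {q0,q2,q3}  [seen]
{q0,q2,q3} --0--> {q0,q1,q4}  [seen]
{q0,q2,q3} --1--> {q0,q1,q2,q3}  [seen]
{q0,q2,q3} --2--> {q0,q1,q2,q3,q4,q5}  [seen]
{q0,q1,q2,q3,q4,q5} --0--> {q0,q1,q2,q3,q4,q5}  [seen]
{q0,q1,q2,q3,q4,q5} --1--> {q0,q1,q2,q3}  [seen]
{q0,q1,q2,q3,q4,q5} --2--> {q0,q1,q2,q3,q4,q5}  [seen]
{q0,q1,q2,q3} --0--> {q0,q1,q3,q4,q5}  [new]
{q0,q1,q2,q3} --1--> {q0,q1,q2,q3}  [seen]
{q0,q1,q2,q3} --2--> {q0,q1,q2,q3,q4,q5}  [seen]
{q0,q1,q3,q4,q5} --0--> {q0,q1,q2,q3,q4,q5}  [seen]
{q0,q1,q3,q4,q5} --1--> {q0,q1,q2,q3}  [seen]
{q0,q1,q3,q4,q5} --2--> {q0,q1,q2,q3,q5}  [new]
{q0,q1,q2,q3,q5} --0--> {q0,q1,q2,q3,q4,q5}  [seen]
{q0,q1,q2,q3,q5} --1--> {q0,q1,q2,q3}  [seen]
{q0,q1,q2,q3,q5} --2--> {q0,q1,q2,q3,q4,q5}  [seen]
Reachable DFA states: {q0}, {q0,q1,q4}, {q0,q2,q3}, {q0,q1,q2,q3,q4,q5}, {q0,q1,q2,q3}, {q0,q1,q3,q4,q5}, {q0,q1,q2,q3,q5}.
{q0,q1,q2,q3} is among them.

yes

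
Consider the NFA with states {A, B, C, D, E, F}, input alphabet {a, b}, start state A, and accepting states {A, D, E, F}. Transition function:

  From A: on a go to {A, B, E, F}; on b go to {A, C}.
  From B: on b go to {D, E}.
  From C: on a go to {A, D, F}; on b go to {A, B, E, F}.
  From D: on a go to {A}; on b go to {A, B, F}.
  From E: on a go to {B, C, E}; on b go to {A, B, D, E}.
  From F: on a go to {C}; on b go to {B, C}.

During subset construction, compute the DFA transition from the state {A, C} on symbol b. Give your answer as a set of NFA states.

{A, B, C, E, F}

δ(A,b) = {A, C}; δ(C,b) = {A, B, E, F}.
Union: {A, B, C, E, F}.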